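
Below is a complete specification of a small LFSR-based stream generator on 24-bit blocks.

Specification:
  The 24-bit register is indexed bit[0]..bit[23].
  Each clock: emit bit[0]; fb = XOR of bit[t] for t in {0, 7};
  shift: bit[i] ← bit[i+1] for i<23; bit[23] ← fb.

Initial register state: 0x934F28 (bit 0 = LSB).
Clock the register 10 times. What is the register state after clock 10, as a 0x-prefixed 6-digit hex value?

0x6DA4D3

reg_0 = 0x934F28
clock 1: out=0, reg = 0x49A794
clock 2: out=0, reg = 0xA4D3CA
clock 3: out=0, reg = 0xD269E5
clock 4: out=1, reg = 0x6934F2
clock 5: out=0, reg = 0xB49A79
clock 6: out=1, reg = 0xDA4D3C
clock 7: out=0, reg = 0x6D269E
clock 8: out=0, reg = 0xB6934F
clock 9: out=1, reg = 0xDB49A7
clock 10: out=1, reg = 0x6DA4D3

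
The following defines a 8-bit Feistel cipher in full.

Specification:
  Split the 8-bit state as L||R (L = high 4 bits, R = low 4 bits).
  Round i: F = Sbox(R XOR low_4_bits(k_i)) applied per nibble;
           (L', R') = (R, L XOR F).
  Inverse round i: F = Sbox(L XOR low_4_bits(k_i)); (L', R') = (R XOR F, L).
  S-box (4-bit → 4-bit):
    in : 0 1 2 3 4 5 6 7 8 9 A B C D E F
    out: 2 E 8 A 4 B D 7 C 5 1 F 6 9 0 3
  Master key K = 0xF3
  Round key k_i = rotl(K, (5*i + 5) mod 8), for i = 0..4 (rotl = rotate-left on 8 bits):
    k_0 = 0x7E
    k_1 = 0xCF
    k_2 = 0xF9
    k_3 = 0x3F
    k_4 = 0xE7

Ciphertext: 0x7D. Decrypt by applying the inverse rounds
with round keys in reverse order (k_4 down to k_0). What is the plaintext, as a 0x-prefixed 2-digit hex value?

0x48

s_0 = ciphertext = 0x7D
s_1 = InvRound(s_0, k_4) = 0xF7
s_2 = InvRound(s_1, k_3) = 0x5F
s_3 = InvRound(s_2, k_2) = 0x95
s_4 = InvRound(s_3, k_1) = 0x89
s_5 = InvRound(s_4, k_0) = 0x48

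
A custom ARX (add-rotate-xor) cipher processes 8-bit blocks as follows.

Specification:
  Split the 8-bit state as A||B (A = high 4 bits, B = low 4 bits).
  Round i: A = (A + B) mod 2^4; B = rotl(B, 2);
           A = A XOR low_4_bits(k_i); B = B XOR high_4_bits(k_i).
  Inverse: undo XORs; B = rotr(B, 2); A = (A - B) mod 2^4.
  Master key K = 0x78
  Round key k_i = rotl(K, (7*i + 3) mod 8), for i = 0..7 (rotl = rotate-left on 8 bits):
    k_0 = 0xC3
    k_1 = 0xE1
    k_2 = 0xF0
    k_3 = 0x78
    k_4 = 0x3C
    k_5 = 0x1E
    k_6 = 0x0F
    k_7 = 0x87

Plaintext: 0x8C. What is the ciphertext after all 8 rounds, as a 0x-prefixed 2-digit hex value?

0xEC

s_0 = plaintext = 0x8C
s_1 = Round(s_0, k_0) = 0x7F
s_2 = Round(s_1, k_1) = 0x71
s_3 = Round(s_2, k_2) = 0x8B
s_4 = Round(s_3, k_3) = 0xB9
s_5 = Round(s_4, k_4) = 0x85
s_6 = Round(s_5, k_5) = 0x34
s_7 = Round(s_6, k_6) = 0x81
s_8 = Round(s_7, k_7) = 0xEC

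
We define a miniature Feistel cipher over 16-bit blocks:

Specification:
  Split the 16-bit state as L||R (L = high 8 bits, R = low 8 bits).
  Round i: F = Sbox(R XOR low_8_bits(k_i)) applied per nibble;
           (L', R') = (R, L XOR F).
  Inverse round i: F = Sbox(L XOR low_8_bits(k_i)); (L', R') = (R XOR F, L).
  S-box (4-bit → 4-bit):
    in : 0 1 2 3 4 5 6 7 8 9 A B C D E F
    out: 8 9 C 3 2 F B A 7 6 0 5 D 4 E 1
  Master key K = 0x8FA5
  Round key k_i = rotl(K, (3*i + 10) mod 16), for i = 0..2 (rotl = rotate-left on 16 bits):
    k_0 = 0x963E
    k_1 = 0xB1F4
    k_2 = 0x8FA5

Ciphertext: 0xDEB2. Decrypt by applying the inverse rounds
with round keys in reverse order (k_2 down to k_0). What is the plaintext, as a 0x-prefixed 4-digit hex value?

0x943D

s_0 = ciphertext = 0xDEB2
s_1 = InvRound(s_0, k_2) = 0x17DE
s_2 = InvRound(s_1, k_1) = 0x3D17
s_3 = InvRound(s_2, k_0) = 0x943D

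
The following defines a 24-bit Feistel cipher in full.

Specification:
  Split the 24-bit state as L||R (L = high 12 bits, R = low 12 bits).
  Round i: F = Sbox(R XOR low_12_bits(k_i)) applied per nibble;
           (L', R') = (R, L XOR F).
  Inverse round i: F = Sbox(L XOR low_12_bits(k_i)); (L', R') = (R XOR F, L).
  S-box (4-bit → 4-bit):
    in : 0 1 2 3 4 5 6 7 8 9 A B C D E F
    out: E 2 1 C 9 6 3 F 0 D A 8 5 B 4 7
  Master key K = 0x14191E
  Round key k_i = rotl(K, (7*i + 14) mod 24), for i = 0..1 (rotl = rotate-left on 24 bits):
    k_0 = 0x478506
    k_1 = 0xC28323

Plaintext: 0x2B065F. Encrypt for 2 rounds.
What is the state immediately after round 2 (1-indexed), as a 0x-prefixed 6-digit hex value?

s_0 = plaintext = 0x2B065F
s_1 = Round(s_0, k_0) = 0x65FEDD
s_2 = Round(s_1, k_1) = 0xEDDD2B

0xEDDD2B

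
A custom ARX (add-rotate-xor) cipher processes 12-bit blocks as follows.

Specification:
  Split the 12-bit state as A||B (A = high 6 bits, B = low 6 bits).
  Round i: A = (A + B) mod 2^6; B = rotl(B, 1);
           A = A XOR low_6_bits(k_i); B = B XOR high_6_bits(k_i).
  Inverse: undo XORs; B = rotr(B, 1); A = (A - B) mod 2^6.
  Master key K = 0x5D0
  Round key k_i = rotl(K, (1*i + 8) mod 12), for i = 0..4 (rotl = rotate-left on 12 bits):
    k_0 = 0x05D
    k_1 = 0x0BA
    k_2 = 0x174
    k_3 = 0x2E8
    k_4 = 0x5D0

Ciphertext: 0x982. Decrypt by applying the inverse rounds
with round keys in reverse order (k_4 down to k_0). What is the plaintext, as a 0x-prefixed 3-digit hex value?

s_0 = ciphertext = 0x982
s_1 = InvRound(s_0, k_4) = 0x32A
s_2 = InvRound(s_1, k_3) = 0xD30
s_3 = InvRound(s_2, k_2) = 0x1BA
s_4 = InvRound(s_3, k_1) = 0x81C
s_5 = InvRound(s_4, k_0) = 0x3EE

0x3EE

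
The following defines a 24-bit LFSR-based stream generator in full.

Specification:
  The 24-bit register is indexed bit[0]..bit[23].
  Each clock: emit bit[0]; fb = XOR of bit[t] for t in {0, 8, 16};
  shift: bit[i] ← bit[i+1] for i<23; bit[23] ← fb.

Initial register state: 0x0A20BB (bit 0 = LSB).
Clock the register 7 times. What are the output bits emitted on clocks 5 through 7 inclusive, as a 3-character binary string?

110

reg_0 = 0x0A20BB
clock 1: out=1, reg = 0x85105D
clock 2: out=1, reg = 0x42882E
clock 3: out=0, reg = 0x214417
clock 4: out=1, reg = 0x10A20B
clock 5: out=1, reg = 0x885105
clock 6: out=1, reg = 0x442882
clock 7: out=0, reg = 0x221441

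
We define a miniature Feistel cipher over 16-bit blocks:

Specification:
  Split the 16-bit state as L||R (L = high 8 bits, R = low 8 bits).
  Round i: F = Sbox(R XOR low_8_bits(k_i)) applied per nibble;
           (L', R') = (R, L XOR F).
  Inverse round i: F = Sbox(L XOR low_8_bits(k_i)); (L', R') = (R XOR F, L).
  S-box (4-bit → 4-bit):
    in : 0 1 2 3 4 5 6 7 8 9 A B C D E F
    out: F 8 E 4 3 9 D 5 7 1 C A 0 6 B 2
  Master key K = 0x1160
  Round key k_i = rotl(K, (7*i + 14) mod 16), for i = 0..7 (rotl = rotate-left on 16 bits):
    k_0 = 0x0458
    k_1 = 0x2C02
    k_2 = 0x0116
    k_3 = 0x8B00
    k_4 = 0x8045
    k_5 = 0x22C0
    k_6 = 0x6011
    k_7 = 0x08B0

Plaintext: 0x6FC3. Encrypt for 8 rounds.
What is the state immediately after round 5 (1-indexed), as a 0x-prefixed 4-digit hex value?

0x6AE8

s_0 = plaintext = 0x6FC3
s_1 = Round(s_0, k_0) = 0xC375
s_2 = Round(s_1, k_1) = 0x7596
s_3 = Round(s_2, k_2) = 0x960A
s_4 = Round(s_3, k_3) = 0x0A6A
s_5 = Round(s_4, k_4) = 0x6AE8
s_6 = Round(s_5, k_5) = 0xE88D
s_7 = Round(s_6, k_6) = 0x8DF8
s_8 = Round(s_7, k_7) = 0xF8BA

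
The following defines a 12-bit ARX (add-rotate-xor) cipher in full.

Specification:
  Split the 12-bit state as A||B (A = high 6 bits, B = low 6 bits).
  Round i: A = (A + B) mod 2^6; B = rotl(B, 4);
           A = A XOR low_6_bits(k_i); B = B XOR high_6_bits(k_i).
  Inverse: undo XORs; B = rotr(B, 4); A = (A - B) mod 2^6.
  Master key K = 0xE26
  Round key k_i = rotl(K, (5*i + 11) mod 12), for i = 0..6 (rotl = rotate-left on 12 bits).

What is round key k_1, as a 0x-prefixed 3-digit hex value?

K = 0xE26
k_0 = rotl(K, (5*0+11) mod 12) = rotl(K, 11) = 0x713
k_1 = rotl(K, (5*1+11) mod 12) = rotl(K, 4) = 0x26E

0x26E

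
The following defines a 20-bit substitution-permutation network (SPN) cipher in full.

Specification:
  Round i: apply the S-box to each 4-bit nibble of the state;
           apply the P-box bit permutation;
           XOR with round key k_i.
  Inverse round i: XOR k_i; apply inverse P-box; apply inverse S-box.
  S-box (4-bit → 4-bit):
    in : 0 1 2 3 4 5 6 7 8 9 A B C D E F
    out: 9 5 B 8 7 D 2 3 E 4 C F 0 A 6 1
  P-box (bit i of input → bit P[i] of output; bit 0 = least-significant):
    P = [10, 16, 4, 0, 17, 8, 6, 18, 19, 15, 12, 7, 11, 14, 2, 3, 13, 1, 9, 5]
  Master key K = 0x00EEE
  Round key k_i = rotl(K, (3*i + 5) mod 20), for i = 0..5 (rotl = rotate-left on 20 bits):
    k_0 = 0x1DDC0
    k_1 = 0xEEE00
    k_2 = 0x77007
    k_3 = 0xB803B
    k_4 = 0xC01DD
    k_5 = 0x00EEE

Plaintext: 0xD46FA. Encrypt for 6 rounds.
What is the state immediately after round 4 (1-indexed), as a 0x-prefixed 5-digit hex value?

0x85613

s_0 = plaintext = 0xD46FA
s_1 = Round(s_0, k_0) = 0x315F7
s_2 = Round(s_1, k_1) = 0x5F2A4
s_3 = Round(s_2, k_2) = 0xADEF7
s_4 = Round(s_3, k_3) = 0x85613
s_5 = Round(s_4, k_4) = 0xE8BB2
s_6 = Round(s_5, k_5) = 0xFD921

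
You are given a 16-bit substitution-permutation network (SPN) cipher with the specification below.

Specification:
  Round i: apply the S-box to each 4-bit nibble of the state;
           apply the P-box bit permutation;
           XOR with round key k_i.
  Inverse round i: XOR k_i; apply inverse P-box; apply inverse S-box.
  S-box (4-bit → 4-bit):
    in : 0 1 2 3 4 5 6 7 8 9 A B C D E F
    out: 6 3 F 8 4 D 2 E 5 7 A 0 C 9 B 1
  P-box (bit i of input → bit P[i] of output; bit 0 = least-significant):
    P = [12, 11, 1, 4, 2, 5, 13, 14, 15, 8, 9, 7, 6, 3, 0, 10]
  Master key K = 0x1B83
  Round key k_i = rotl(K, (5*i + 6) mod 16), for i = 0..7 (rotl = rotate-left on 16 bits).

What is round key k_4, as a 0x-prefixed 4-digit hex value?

0x0C6E

K = 0x1B83
k_0 = rotl(K, (5*0+6) mod 16) = rotl(K, 6) = 0xE0C6
k_1 = rotl(K, (5*1+6) mod 16) = rotl(K, 11) = 0x18DC
k_2 = rotl(K, (5*2+6) mod 16) = rotl(K, 0) = 0x1B83
k_3 = rotl(K, (5*3+6) mod 16) = rotl(K, 5) = 0x7063
k_4 = rotl(K, (5*4+6) mod 16) = rotl(K, 10) = 0x0C6E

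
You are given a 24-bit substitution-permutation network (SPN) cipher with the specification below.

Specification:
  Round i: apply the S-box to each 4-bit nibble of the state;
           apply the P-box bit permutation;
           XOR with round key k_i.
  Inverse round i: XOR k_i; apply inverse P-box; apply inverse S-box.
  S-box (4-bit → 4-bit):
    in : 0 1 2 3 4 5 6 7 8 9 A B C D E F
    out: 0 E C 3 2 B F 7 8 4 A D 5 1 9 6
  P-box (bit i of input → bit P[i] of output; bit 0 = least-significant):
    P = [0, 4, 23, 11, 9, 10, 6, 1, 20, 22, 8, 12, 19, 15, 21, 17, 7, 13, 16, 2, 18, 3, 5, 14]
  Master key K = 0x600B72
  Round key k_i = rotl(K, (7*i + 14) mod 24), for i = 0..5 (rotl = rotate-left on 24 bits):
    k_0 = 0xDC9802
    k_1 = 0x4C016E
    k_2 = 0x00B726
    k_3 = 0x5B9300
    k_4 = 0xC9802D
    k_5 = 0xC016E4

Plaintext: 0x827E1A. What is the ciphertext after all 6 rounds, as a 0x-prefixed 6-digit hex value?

0xDF3F66

s_0 = plaintext = 0x827E1A
s_1 = Round(s_0, k_0) = 0xE54454
s_2 = Round(s_1, k_1) = 0x08E7F8
s_3 = Round(s_2, k_2) = 0x5ABA62
s_4 = Round(s_3, k_3) = 0xB5ED4E
s_5 = Round(s_4, k_4) = 0xD7EC88
s_6 = Round(s_5, k_5) = 0xDF3F66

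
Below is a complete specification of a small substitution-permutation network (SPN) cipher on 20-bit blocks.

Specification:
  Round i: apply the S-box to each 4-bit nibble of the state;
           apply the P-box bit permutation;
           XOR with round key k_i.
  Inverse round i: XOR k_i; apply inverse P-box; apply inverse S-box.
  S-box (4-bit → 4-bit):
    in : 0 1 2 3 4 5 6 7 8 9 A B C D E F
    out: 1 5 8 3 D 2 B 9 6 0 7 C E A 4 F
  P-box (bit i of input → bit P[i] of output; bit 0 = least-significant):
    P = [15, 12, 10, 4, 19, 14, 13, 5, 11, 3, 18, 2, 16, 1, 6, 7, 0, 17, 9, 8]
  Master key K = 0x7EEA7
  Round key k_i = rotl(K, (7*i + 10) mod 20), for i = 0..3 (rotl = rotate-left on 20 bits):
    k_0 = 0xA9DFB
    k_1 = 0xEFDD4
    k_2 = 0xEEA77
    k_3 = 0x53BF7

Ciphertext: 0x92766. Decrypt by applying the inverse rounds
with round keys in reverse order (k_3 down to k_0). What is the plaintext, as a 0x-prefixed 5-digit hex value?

s_0 = ciphertext = 0x92766
s_1 = InvRound(s_0, k_3) = 0x0210C
s_2 = InvRound(s_1, k_2) = 0xF8A67
s_3 = InvRound(s_2, k_1) = 0x469CC
s_4 = InvRound(s_3, k_0) = 0x35BFF

0x35BFF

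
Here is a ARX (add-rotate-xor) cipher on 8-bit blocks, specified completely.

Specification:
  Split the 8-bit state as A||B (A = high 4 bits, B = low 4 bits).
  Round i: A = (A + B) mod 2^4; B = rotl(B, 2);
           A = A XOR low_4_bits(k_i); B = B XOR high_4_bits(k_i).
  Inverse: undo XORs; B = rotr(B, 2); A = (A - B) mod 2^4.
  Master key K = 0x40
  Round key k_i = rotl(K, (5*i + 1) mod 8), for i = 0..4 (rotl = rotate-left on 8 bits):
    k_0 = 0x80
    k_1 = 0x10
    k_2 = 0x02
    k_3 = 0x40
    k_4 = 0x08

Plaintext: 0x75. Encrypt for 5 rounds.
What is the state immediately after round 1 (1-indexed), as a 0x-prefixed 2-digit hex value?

s_0 = plaintext = 0x75
s_1 = Round(s_0, k_0) = 0xCD
s_2 = Round(s_1, k_1) = 0x96
s_3 = Round(s_2, k_2) = 0xD9
s_4 = Round(s_3, k_3) = 0x62
s_5 = Round(s_4, k_4) = 0x08

0xCD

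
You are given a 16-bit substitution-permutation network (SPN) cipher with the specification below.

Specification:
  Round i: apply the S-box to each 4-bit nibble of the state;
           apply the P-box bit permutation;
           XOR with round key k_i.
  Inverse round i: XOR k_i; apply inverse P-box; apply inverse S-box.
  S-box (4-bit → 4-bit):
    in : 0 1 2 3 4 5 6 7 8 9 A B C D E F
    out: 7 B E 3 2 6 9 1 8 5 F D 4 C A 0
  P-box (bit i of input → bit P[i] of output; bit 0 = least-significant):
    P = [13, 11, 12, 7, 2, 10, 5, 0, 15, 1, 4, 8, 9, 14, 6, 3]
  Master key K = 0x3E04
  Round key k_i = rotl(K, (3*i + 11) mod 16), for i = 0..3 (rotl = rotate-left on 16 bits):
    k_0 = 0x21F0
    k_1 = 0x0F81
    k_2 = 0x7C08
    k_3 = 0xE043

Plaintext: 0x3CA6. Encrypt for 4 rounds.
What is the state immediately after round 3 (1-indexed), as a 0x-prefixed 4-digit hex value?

s_0 = plaintext = 0x3CA6
s_1 = Round(s_0, k_0) = 0x4745
s_2 = Round(s_1, k_1) = 0xD381
s_3 = Round(s_2, k_2) = 0xD4C3
s_4 = Round(s_3, k_3) = 0xC829

0xD4C3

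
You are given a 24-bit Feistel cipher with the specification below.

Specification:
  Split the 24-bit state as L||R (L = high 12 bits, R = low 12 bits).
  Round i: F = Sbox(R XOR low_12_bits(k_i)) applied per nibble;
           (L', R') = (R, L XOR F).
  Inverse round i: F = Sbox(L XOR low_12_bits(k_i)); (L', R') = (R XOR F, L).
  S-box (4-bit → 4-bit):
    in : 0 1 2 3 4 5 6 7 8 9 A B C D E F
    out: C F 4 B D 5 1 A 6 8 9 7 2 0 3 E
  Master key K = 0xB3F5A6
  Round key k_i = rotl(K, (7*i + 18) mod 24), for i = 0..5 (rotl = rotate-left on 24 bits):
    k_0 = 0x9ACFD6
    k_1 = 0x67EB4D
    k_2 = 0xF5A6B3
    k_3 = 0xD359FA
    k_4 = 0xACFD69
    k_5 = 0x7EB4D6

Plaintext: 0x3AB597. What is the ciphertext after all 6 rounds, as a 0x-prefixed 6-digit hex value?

0xE9BC3D

s_0 = plaintext = 0x3AB597
s_1 = Round(s_0, k_0) = 0x597A74
s_2 = Round(s_1, k_1) = 0xA74A2F
s_3 = Round(s_2, k_2) = 0xA2F8F6
s_4 = Round(s_3, k_3) = 0x8F65ED
s_5 = Round(s_4, k_4) = 0x5EDE9B
s_6 = Round(s_5, k_5) = 0xE9BC3D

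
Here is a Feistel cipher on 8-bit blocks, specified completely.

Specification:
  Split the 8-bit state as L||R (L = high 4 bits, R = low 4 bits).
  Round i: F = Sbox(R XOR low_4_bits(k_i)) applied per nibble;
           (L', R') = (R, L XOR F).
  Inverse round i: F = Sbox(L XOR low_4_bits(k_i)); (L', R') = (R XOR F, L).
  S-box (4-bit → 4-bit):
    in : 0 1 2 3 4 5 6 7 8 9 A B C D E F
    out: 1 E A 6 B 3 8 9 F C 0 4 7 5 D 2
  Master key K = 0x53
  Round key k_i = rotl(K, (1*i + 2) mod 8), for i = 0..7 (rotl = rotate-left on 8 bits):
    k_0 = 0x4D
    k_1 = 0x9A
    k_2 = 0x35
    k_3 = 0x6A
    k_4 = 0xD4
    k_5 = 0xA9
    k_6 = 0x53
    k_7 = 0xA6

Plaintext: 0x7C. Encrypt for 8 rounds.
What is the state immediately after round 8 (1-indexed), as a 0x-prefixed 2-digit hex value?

0x48

s_0 = plaintext = 0x7C
s_1 = Round(s_0, k_0) = 0xC9
s_2 = Round(s_1, k_1) = 0x9A
s_3 = Round(s_2, k_2) = 0xAB
s_4 = Round(s_3, k_3) = 0xB4
s_5 = Round(s_4, k_4) = 0x4A
s_6 = Round(s_5, k_5) = 0xA2
s_7 = Round(s_6, k_6) = 0x24
s_8 = Round(s_7, k_7) = 0x48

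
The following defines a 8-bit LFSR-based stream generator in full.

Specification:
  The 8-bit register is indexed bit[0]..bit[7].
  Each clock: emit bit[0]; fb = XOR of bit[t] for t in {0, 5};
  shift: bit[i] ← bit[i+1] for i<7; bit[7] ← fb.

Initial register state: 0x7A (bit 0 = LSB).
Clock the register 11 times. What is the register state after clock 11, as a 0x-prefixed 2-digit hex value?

0xDE

reg_0 = 0x7A
clock 1: out=0, reg = 0xBD
clock 2: out=1, reg = 0x5E
clock 3: out=0, reg = 0x2F
clock 4: out=1, reg = 0x17
clock 5: out=1, reg = 0x8B
clock 6: out=1, reg = 0xC5
clock 7: out=1, reg = 0xE2
clock 8: out=0, reg = 0xF1
clock 9: out=1, reg = 0x78
clock 10: out=0, reg = 0xBC
clock 11: out=0, reg = 0xDE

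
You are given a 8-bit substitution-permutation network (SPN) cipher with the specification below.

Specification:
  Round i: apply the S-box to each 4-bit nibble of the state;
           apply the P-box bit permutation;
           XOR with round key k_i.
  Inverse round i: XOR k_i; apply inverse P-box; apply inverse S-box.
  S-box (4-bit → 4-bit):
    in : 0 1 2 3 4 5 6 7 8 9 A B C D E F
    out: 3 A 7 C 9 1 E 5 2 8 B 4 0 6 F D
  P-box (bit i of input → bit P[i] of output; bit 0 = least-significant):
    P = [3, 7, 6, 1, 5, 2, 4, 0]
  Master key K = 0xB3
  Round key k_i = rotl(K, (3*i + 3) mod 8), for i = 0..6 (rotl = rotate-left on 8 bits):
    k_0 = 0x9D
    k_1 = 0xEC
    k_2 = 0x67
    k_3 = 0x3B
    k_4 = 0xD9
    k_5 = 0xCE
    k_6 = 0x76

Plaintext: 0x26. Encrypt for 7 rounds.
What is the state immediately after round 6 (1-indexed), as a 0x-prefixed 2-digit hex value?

0x94

s_0 = plaintext = 0x26
s_1 = Round(s_0, k_0) = 0x6B
s_2 = Round(s_1, k_1) = 0xB9
s_3 = Round(s_2, k_2) = 0x75
s_4 = Round(s_3, k_3) = 0x03
s_5 = Round(s_4, k_4) = 0xBF
s_6 = Round(s_5, k_5) = 0x94
s_7 = Round(s_6, k_6) = 0x7D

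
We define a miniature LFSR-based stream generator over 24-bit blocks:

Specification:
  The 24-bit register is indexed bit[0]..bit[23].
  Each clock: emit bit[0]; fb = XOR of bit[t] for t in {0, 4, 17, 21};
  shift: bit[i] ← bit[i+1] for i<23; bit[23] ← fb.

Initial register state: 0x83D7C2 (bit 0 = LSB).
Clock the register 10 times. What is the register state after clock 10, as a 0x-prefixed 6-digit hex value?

reg_0 = 0x83D7C2
clock 1: out=0, reg = 0xC1EBE1
clock 2: out=1, reg = 0xE0F5F0
clock 3: out=0, reg = 0x707AF8
clock 4: out=0, reg = 0x383D7C
clock 5: out=0, reg = 0x1C1EBE
clock 6: out=0, reg = 0x8E0F5F
clock 7: out=1, reg = 0xC707AF
clock 8: out=1, reg = 0x6383D7
clock 9: out=1, reg = 0x31C1EB
clock 10: out=1, reg = 0x18E0F5

0x18E0F5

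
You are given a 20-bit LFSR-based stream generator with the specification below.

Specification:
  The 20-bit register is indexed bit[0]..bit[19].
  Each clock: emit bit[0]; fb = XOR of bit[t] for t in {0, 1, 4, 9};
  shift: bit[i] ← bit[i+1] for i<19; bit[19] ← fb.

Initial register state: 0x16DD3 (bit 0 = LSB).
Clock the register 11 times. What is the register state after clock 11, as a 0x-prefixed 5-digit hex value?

0xAA22D

reg_0 = 0x16DD3
clock 1: out=1, reg = 0x8B6E9
clock 2: out=1, reg = 0x45B74
clock 3: out=0, reg = 0x22DBA
clock 4: out=0, reg = 0x116DD
clock 5: out=1, reg = 0x88B6E
clock 6: out=0, reg = 0x445B7
clock 7: out=1, reg = 0xA22DB
clock 8: out=1, reg = 0x5116D
clock 9: out=1, reg = 0xA88B6
clock 10: out=0, reg = 0x5445B
clock 11: out=1, reg = 0xAA22D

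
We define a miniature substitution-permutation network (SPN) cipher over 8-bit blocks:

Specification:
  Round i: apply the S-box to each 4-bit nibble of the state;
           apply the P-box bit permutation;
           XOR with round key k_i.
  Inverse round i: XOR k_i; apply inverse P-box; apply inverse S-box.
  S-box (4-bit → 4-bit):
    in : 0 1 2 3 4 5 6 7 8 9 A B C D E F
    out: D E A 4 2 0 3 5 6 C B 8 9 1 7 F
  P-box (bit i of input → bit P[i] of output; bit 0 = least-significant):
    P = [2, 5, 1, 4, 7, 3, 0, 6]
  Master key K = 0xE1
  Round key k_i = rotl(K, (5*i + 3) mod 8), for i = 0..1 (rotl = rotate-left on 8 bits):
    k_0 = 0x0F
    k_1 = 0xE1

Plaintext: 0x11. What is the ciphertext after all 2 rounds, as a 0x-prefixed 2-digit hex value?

0x40

s_0 = plaintext = 0x11
s_1 = Round(s_0, k_0) = 0x74
s_2 = Round(s_1, k_1) = 0x40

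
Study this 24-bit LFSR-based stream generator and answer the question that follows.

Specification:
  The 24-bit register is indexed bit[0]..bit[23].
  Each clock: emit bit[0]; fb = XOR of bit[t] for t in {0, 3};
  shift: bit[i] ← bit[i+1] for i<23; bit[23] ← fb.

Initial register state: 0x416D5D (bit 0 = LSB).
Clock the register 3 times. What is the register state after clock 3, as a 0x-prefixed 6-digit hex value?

0xC82DAB

reg_0 = 0x416D5D
clock 1: out=1, reg = 0x20B6AE
clock 2: out=0, reg = 0x905B57
clock 3: out=1, reg = 0xC82DAB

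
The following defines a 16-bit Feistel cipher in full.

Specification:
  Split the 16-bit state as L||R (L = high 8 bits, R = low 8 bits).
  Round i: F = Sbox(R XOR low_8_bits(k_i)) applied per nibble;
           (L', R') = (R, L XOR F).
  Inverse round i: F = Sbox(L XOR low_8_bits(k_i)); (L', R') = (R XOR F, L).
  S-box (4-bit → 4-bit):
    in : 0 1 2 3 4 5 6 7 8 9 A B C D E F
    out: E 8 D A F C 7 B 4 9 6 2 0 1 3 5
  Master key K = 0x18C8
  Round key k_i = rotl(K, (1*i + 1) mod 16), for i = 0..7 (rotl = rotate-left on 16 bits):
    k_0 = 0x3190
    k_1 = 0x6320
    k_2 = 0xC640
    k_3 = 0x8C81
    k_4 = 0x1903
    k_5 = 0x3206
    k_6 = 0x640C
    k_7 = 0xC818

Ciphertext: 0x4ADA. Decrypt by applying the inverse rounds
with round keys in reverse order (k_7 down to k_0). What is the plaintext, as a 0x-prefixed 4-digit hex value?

0xBF7F

s_0 = ciphertext = 0x4ADA
s_1 = InvRound(s_0, k_7) = 0x174A
s_2 = InvRound(s_1, k_6) = 0xC817
s_3 = InvRound(s_2, k_5) = 0x14C8
s_4 = InvRound(s_3, k_4) = 0x4314
s_5 = InvRound(s_4, k_3) = 0x1943
s_6 = InvRound(s_5, k_2) = 0x8A19
s_7 = InvRound(s_6, k_1) = 0x7F8A
s_8 = InvRound(s_7, k_0) = 0xBF7F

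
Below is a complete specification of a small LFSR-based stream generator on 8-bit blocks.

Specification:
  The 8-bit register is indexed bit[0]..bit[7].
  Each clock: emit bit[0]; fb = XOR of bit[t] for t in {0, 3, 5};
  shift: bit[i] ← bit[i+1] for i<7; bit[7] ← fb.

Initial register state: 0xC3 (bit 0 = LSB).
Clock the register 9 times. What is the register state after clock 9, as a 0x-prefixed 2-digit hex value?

0xEA

reg_0 = 0xC3
clock 1: out=1, reg = 0xE1
clock 2: out=1, reg = 0x70
clock 3: out=0, reg = 0xB8
clock 4: out=0, reg = 0x5C
clock 5: out=0, reg = 0xAE
clock 6: out=0, reg = 0x57
clock 7: out=1, reg = 0xAB
clock 8: out=1, reg = 0xD5
clock 9: out=1, reg = 0xEA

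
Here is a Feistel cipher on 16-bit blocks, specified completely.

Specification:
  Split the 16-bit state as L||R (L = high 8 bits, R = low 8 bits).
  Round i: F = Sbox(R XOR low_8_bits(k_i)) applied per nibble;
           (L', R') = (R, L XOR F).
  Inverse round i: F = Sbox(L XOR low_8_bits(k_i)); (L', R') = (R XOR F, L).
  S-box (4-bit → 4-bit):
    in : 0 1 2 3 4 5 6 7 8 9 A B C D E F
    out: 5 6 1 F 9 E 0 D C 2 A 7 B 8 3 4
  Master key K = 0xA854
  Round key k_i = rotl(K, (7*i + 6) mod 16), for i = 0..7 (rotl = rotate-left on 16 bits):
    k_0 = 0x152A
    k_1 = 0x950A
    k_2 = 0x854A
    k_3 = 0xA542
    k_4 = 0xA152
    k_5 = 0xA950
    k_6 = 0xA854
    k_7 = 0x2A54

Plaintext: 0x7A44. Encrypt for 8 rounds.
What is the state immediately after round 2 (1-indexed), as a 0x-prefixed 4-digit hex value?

s_0 = plaintext = 0x7A44
s_1 = Round(s_0, k_0) = 0x4479
s_2 = Round(s_1, k_1) = 0x799B
s_3 = Round(s_2, k_2) = 0x9BFF
s_4 = Round(s_3, k_3) = 0xFFE3
s_5 = Round(s_4, k_4) = 0xE389
s_6 = Round(s_5, k_5) = 0x8961
s_7 = Round(s_6, k_6) = 0x6177
s_8 = Round(s_7, k_7) = 0x777E

0x799B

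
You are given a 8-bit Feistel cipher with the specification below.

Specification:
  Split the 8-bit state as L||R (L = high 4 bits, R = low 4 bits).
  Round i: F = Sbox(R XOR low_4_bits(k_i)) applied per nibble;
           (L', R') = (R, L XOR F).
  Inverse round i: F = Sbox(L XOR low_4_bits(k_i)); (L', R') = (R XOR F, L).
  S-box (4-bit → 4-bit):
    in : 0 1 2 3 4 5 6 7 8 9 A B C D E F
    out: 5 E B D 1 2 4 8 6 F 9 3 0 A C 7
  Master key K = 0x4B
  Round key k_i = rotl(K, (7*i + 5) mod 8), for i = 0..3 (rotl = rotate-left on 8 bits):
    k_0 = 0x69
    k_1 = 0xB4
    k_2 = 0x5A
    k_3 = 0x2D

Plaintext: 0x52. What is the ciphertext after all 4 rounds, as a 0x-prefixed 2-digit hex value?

s_0 = plaintext = 0x52
s_1 = Round(s_0, k_0) = 0x26
s_2 = Round(s_1, k_1) = 0x69
s_3 = Round(s_2, k_2) = 0x9B
s_4 = Round(s_3, k_3) = 0xBD

0xBD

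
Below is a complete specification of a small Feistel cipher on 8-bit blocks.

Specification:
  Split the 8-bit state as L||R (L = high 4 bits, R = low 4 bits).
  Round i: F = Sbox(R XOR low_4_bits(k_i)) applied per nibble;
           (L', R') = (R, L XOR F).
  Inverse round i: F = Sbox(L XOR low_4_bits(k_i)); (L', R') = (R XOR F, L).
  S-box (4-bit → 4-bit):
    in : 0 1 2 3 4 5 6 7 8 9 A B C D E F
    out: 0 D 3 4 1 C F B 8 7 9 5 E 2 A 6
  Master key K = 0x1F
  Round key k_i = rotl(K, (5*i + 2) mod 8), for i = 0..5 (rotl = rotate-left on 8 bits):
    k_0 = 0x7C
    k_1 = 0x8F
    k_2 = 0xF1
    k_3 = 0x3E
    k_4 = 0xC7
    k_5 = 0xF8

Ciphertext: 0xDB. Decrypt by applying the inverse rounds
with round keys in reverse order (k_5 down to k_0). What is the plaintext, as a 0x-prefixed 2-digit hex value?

0xDE

s_0 = ciphertext = 0xDB
s_1 = InvRound(s_0, k_5) = 0x7D
s_2 = InvRound(s_1, k_4) = 0xD7
s_3 = InvRound(s_2, k_3) = 0x3D
s_4 = InvRound(s_3, k_2) = 0xE3
s_5 = InvRound(s_4, k_1) = 0xEE
s_6 = InvRound(s_5, k_0) = 0xDE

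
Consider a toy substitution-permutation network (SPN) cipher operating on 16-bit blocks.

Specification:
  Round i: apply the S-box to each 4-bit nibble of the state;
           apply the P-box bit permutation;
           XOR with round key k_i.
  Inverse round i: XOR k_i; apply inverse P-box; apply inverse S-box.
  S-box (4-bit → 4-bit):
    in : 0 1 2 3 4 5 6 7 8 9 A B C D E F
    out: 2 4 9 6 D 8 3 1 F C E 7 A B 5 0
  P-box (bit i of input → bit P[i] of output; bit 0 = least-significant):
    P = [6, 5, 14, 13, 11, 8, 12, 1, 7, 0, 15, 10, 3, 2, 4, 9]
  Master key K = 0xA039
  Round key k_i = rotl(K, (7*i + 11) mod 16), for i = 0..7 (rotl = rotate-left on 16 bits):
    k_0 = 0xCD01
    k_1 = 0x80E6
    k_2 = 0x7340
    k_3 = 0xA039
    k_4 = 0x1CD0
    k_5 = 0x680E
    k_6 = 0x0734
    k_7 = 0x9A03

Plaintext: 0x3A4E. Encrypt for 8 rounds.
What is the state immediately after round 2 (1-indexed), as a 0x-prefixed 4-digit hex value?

s_0 = plaintext = 0x3A4E
s_1 = Round(s_0, k_0) = 0x1156
s_2 = Round(s_1, k_1) = 0x0094
s_3 = Round(s_2, k_2) = 0x0307
s_4 = Round(s_3, k_3) = 0x217C
s_5 = Round(s_4, k_4) = 0xB6F8
s_6 = Round(s_5, k_5) = 0x08F3
s_7 = Round(s_6, k_6) = 0xC391
s_8 = Round(s_7, k_7) = 0x4804

0x0094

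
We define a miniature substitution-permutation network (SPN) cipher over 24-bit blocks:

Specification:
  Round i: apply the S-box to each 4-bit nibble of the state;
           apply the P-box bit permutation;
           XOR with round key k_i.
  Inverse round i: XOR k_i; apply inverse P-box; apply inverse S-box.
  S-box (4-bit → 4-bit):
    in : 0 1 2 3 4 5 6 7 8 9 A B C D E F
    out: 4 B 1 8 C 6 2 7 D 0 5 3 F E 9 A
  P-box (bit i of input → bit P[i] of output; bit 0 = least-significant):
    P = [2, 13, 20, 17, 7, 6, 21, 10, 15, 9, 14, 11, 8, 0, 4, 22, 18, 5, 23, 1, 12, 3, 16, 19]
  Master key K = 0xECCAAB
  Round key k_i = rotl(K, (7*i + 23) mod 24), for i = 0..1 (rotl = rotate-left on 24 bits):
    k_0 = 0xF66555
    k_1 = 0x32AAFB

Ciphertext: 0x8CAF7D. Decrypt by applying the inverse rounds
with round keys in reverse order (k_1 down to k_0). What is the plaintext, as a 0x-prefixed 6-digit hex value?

s_0 = ciphertext = 0x8CAF7D
s_1 = InvRound(s_0, k_1) = 0x382988
s_2 = InvRound(s_1, k_0) = 0xFAD41E

0xFAD41E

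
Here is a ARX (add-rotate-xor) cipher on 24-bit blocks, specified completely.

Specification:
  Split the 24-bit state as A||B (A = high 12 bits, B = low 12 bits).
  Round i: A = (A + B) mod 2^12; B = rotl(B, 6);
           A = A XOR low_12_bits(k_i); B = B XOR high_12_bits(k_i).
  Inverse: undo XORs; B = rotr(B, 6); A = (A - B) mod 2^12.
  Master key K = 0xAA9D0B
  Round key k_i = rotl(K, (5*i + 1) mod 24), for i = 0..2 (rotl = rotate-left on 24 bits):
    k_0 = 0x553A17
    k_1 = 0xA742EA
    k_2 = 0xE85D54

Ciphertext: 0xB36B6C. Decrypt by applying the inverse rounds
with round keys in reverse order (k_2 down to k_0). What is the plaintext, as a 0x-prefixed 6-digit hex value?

s_0 = ciphertext = 0xB36B6C
s_1 = InvRound(s_0, k_2) = 0xC0BA57
s_2 = InvRound(s_1, k_1) = 0x6218C0
s_3 = InvRound(s_2, k_0) = 0x7404F6

0x7404F6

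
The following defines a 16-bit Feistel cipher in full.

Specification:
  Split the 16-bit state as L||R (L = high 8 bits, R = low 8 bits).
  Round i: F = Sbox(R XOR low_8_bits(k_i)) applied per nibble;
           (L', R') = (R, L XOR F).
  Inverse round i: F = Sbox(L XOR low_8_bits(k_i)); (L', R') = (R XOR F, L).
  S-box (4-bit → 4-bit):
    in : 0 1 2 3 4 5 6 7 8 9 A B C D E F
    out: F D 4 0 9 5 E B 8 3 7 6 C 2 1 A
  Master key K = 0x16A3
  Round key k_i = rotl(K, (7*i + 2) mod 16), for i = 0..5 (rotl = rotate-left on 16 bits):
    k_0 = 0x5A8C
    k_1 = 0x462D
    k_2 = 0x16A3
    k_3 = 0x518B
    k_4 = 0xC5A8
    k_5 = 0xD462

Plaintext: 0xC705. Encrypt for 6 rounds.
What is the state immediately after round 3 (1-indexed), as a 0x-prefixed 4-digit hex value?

0xE6D1

s_0 = plaintext = 0xC705
s_1 = Round(s_0, k_0) = 0x0544
s_2 = Round(s_1, k_1) = 0x44E6
s_3 = Round(s_2, k_2) = 0xE6D1
s_4 = Round(s_3, k_3) = 0xD1B1
s_5 = Round(s_4, k_4) = 0xB102
s_6 = Round(s_5, k_5) = 0x025E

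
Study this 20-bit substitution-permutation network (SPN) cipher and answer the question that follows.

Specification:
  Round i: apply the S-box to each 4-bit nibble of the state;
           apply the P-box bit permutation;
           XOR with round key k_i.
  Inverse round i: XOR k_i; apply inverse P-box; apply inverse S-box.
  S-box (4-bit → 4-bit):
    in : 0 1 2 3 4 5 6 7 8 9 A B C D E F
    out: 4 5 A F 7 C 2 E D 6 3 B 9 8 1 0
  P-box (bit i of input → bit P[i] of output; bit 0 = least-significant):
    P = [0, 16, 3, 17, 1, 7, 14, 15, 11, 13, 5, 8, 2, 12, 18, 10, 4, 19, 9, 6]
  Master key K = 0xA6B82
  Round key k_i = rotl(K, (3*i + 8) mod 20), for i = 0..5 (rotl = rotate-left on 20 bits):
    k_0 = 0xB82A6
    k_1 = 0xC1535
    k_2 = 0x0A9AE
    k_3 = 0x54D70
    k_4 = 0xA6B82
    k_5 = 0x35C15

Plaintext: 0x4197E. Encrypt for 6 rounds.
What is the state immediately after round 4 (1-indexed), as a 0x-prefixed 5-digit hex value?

s_0 = plaintext = 0x4197E
s_1 = Round(s_0, k_0) = 0x76013
s_2 = Round(s_1, k_1) = 0x7475E
s_3 = Round(s_2, k_2) = 0xC5ACB
s_4 = Round(s_3, k_3) = 0x2E123
s_5 = Round(s_4, k_4) = 0x1E36F
s_6 = Round(s_5, k_5) = 0x377A1

0x2E123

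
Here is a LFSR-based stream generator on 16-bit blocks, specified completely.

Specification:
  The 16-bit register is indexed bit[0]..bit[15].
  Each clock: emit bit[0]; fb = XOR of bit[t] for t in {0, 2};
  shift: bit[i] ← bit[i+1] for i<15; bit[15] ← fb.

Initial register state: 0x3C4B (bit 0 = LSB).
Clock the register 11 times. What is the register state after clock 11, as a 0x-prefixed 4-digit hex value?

0x6B27

reg_0 = 0x3C4B
clock 1: out=1, reg = 0x9E25
clock 2: out=1, reg = 0x4F12
clock 3: out=0, reg = 0x2789
clock 4: out=1, reg = 0x93C4
clock 5: out=0, reg = 0xC9E2
clock 6: out=0, reg = 0x64F1
clock 7: out=1, reg = 0xB278
clock 8: out=0, reg = 0x593C
clock 9: out=0, reg = 0xAC9E
clock 10: out=0, reg = 0xD64F
clock 11: out=1, reg = 0x6B27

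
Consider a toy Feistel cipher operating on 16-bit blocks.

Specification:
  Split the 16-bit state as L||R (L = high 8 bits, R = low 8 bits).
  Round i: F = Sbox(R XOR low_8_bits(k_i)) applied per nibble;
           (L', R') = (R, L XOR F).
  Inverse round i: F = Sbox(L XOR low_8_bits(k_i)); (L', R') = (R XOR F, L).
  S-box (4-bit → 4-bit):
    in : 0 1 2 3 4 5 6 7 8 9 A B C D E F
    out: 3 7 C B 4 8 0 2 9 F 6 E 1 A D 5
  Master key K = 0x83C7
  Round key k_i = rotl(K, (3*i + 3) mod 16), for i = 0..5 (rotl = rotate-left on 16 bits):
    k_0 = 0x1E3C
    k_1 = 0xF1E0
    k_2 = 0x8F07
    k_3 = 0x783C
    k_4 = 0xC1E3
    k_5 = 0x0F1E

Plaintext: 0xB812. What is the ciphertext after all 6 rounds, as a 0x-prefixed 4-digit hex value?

s_0 = plaintext = 0xB812
s_1 = Round(s_0, k_0) = 0x1275
s_2 = Round(s_1, k_1) = 0x75EA
s_3 = Round(s_2, k_2) = 0xEAAF
s_4 = Round(s_3, k_3) = 0xAF11
s_5 = Round(s_4, k_4) = 0x11F3
s_6 = Round(s_5, k_5) = 0xF3CB

0xF3CB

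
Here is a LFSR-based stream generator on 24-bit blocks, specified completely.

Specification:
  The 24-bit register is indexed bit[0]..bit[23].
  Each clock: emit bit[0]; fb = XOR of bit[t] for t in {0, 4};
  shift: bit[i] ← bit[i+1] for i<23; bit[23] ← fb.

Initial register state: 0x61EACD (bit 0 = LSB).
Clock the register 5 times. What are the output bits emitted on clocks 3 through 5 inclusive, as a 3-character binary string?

110

reg_0 = 0x61EACD
clock 1: out=1, reg = 0xB0F566
clock 2: out=0, reg = 0x587AB3
clock 3: out=1, reg = 0x2C3D59
clock 4: out=1, reg = 0x161EAC
clock 5: out=0, reg = 0x0B0F56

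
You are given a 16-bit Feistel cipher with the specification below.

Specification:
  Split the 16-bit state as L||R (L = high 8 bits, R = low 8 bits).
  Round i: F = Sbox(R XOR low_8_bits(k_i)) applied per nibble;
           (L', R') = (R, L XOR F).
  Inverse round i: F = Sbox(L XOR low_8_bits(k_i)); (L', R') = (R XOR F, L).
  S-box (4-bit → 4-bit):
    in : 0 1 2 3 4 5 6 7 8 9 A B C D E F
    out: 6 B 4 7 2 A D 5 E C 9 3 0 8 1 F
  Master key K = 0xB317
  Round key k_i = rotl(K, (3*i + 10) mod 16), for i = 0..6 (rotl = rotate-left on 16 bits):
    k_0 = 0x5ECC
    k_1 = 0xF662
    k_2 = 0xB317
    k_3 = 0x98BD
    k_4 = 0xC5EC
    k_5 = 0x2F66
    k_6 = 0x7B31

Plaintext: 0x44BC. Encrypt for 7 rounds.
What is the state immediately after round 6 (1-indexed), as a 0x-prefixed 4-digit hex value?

s_0 = plaintext = 0x44BC
s_1 = Round(s_0, k_0) = 0xBC12
s_2 = Round(s_1, k_1) = 0x12EA
s_3 = Round(s_2, k_2) = 0xEAEA
s_4 = Round(s_3, k_3) = 0xEA4F
s_5 = Round(s_4, k_4) = 0x4F7D
s_6 = Round(s_5, k_5) = 0x7DFC
s_7 = Round(s_6, k_6) = 0xFC75

0x7DFC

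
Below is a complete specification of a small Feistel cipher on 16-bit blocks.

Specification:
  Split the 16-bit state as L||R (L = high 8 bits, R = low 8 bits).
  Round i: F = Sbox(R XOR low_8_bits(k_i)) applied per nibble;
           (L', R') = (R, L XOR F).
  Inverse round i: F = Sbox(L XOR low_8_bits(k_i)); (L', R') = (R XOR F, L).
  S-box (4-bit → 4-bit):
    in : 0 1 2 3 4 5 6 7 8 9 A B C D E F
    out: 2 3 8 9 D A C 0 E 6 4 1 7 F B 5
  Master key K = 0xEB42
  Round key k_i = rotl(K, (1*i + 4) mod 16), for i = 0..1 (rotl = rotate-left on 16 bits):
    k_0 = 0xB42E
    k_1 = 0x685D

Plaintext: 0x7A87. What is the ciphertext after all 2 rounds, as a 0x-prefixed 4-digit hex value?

s_0 = plaintext = 0x7A87
s_1 = Round(s_0, k_0) = 0x873C
s_2 = Round(s_1, k_1) = 0x3C44

0x3C44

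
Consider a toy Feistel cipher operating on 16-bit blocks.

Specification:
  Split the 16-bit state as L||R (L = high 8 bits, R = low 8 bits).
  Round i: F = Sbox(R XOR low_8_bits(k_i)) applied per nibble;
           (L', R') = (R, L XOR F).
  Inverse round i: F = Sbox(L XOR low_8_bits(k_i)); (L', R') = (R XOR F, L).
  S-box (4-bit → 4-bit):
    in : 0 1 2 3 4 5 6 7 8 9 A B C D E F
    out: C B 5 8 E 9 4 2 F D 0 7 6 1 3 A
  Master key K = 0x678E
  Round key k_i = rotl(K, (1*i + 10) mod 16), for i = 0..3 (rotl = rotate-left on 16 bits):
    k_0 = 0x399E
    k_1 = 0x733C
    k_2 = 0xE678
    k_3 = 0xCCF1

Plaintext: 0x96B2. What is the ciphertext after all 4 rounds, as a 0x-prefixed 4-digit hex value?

0x8636

s_0 = plaintext = 0x96B2
s_1 = Round(s_0, k_0) = 0xB2C0
s_2 = Round(s_1, k_1) = 0xC014
s_3 = Round(s_2, k_2) = 0x1486
s_4 = Round(s_3, k_3) = 0x8636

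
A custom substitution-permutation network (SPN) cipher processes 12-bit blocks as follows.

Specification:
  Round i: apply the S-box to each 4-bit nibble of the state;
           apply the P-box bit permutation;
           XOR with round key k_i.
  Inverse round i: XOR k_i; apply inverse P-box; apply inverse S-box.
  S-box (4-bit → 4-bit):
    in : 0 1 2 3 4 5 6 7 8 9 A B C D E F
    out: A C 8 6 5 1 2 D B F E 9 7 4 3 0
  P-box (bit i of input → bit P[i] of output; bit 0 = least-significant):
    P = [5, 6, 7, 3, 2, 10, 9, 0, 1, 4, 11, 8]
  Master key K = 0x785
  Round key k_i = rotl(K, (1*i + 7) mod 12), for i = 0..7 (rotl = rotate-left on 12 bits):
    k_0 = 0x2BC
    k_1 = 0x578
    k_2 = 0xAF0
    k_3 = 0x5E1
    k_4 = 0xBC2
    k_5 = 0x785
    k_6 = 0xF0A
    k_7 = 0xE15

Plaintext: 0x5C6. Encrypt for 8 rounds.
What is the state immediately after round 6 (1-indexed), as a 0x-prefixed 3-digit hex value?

0xCEB

s_0 = plaintext = 0x5C6
s_1 = Round(s_0, k_0) = 0x4FA
s_2 = Round(s_1, k_1) = 0xDB2
s_3 = Round(s_2, k_2) = 0x2FD
s_4 = Round(s_3, k_3) = 0x461
s_5 = Round(s_4, k_4) = 0x748
s_6 = Round(s_5, k_5) = 0xCEB
s_7 = Round(s_6, k_6) = 0x334
s_8 = Round(s_7, k_7) = 0x0A5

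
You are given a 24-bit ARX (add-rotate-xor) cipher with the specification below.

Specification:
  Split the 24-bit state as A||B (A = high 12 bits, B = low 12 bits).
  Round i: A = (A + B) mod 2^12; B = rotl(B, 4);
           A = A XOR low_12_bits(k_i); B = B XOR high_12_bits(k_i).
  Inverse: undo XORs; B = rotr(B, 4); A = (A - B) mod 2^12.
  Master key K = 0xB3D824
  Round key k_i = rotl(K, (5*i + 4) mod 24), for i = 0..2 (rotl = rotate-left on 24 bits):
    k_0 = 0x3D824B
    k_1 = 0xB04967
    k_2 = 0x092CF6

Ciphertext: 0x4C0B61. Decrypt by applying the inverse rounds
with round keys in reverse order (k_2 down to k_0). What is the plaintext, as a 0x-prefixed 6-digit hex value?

0x049385

s_0 = ciphertext = 0x4C0B61
s_1 = InvRound(s_0, k_2) = 0x4773BF
s_2 = InvRound(s_1, k_1) = 0x185B8B
s_3 = InvRound(s_2, k_0) = 0x049385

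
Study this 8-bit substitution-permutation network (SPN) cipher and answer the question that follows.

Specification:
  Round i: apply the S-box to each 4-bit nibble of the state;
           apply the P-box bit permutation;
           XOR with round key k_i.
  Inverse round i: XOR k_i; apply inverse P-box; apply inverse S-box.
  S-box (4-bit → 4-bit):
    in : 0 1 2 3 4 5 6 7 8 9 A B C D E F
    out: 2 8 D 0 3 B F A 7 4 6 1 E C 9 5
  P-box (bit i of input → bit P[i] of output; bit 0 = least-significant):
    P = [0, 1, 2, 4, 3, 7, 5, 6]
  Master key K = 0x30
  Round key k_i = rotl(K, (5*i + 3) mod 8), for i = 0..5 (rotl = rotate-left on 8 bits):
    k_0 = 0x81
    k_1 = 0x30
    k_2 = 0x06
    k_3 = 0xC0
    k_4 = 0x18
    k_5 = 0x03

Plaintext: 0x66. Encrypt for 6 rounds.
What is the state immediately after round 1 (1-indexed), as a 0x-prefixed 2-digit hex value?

0x7E

s_0 = plaintext = 0x66
s_1 = Round(s_0, k_0) = 0x7E
s_2 = Round(s_1, k_1) = 0xE1
s_3 = Round(s_2, k_2) = 0x5E
s_4 = Round(s_3, k_3) = 0x19
s_5 = Round(s_4, k_4) = 0x5C
s_6 = Round(s_5, k_5) = 0xDD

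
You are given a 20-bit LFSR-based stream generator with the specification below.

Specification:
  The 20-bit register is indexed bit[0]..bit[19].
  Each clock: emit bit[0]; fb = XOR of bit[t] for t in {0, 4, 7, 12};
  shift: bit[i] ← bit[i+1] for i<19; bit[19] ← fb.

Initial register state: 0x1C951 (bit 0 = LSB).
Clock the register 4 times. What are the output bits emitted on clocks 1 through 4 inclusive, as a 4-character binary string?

reg_0 = 0x1C951
clock 1: out=1, reg = 0x0E4A8
clock 2: out=0, reg = 0x87254
clock 3: out=0, reg = 0x4392A
clock 4: out=0, reg = 0xA1C95

1000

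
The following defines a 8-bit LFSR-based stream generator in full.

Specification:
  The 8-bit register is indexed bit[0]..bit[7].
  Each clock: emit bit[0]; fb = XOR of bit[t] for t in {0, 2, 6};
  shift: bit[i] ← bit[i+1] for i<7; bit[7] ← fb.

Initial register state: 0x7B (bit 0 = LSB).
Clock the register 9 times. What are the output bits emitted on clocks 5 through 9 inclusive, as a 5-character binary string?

11100

reg_0 = 0x7B
clock 1: out=1, reg = 0x3D
clock 2: out=1, reg = 0x1E
clock 3: out=0, reg = 0x8F
clock 4: out=1, reg = 0x47
clock 5: out=1, reg = 0xA3
clock 6: out=1, reg = 0xD1
clock 7: out=1, reg = 0x68
clock 8: out=0, reg = 0xB4
clock 9: out=0, reg = 0xDA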